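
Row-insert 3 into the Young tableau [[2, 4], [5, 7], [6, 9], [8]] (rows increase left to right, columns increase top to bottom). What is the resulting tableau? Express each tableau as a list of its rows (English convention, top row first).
In row 1, 3 replaces 4 (the leftmost entry greater than 3); 4 is bumped to row 2. In row 2, 4 replaces 5 (the leftmost entry greater than 4); 5 is bumped to row 3. In row 3, 5 replaces 6 (the leftmost entry greater than 5); 6 is bumped to row 4. In row 4, 6 replaces 8 (the leftmost entry greater than 6); 8 is bumped to row 5. 8 starts a new row 5. The new tableau is [[2, 3], [4, 7], [5, 9], [6], [8]].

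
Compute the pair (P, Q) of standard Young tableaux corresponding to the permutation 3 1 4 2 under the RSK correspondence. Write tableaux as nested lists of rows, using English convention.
P = [[1, 2], [3, 4]], Q = [[1, 3], [2, 4]]

Insert each entry of the permutation into P by Schensted row insertion, recording in Q the position of each new cell.

After inserting 3: P = [[3]].
After inserting 1: P = [[1], [3]].
After inserting 4: P = [[1, 4], [3]].
After inserting 2: P = [[1, 2], [3, 4]].

So P = [[1, 2], [3, 4]], Q = [[1, 3], [2, 4]].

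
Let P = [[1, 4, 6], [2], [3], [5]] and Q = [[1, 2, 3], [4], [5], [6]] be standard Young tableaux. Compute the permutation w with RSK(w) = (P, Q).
Reverse the RSK construction: for i from n down to 1, find the cell of Q containing i, remove the entry at that cell from P, and reverse-bump it up through P; the value ejected from row 1 is w(i).

Step i=6: Q has 6 at row 4, column 1; remove 5 from row 4 of P and reverse-bump: 5 enters row 3 and ejects 3; 3 enters row 2 and ejects 2; 2 enters row 1 and ejects 1. So w(6) = 1. P is now [[2, 4, 6], [3], [5]].
Step i=5: Q has 5 at row 3, column 1; remove 5 from row 3 of P and reverse-bump: 5 enters row 2 and ejects 3; 3 enters row 1 and ejects 2. So w(5) = 2. P is now [[3, 4, 6], [5]].
Step i=4: Q has 4 at row 2, column 1; remove 5 from row 2 of P and reverse-bump: 5 enters row 1 and ejects 4. So w(4) = 4. P is now [[3, 5, 6]].
Step i=3: Q has 3 at row 1, column 3; remove that cell from P, ejecting 6. So w(3) = 6. P is now [[3, 5]].
Step i=2: Q has 2 at row 1, column 2; remove that cell from P, ejecting 5. So w(2) = 5. P is now [[3]].
Step i=1: Q has 1 at row 1, column 1; remove that cell from P, ejecting 3. So w(1) = 3. P is now [].

So w = 3 5 6 4 2 1.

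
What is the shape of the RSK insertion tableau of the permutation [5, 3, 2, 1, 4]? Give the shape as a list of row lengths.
[2, 1, 1, 1]

Row-insert each entry into an empty tableau.

After inserting 5: P = [[5]].
After inserting 3: P = [[3], [5]].
After inserting 2: P = [[2], [3], [5]].
After inserting 1: P = [[1], [2], [3], [5]].
After inserting 4: P = [[1, 4], [2], [3], [5]].

The final insertion tableau P = [[1, 4], [2], [3], [5]] has shape [2, 1, 1, 1].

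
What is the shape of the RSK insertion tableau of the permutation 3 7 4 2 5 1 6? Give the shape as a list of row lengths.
[4, 1, 1, 1]

Row-insert each entry into an empty tableau.

After inserting 3: P = [[3]].
After inserting 7: P = [[3, 7]].
After inserting 4: P = [[3, 4], [7]].
After inserting 2: P = [[2, 4], [3], [7]].
After inserting 5: P = [[2, 4, 5], [3], [7]].
After inserting 1: P = [[1, 4, 5], [2], [3], [7]].
After inserting 6: P = [[1, 4, 5, 6], [2], [3], [7]].

The final insertion tableau P = [[1, 4, 5, 6], [2], [3], [7]] has shape [4, 1, 1, 1].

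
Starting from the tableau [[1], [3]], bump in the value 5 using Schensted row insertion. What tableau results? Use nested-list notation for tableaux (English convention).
[[1, 5], [3]]

5 is larger than every entry of row 1, so it is appended to row 1. The new tableau is [[1, 5], [3]].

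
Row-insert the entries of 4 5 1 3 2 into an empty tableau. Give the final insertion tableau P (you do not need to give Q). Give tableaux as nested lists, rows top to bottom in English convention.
P = [[1, 2], [3, 5], [4]]

Insert 4: appended to row 1. P = [[4]].
Insert 5: appended to row 1. P = [[4, 5]].
Insert 1: 1 bumps 4 from row 1; 4 starts row 2. P = [[1, 5], [4]].
Insert 3: 3 bumps 5 from row 1; 5 appends to row 2. P = [[1, 3], [4, 5]].
Insert 2: 2 bumps 3 from row 1; 3 bumps 4 from row 2; 4 starts row 3. P = [[1, 2], [3, 5], [4]].

So P = [[1, 2], [3, 5], [4]].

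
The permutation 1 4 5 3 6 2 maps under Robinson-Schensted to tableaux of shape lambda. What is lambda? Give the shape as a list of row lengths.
Row-insert each entry into an empty tableau.

After inserting 1: P = [[1]].
After inserting 4: P = [[1, 4]].
After inserting 5: P = [[1, 4, 5]].
After inserting 3: P = [[1, 3, 5], [4]].
After inserting 6: P = [[1, 3, 5, 6], [4]].
After inserting 2: P = [[1, 2, 5, 6], [3], [4]].

The final insertion tableau P = [[1, 2, 5, 6], [3], [4]] has shape [4, 1, 1].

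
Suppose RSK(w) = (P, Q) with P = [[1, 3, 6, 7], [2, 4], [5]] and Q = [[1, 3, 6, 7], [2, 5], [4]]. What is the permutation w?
Reverse the RSK construction: for i from n down to 1, find the cell of Q containing i, remove the entry at that cell from P, and reverse-bump it up through P; the value ejected from row 1 is w(i).

Step i=7: Q has 7 at row 1, column 4; remove that cell from P, ejecting 7. So w(7) = 7. P is now [[1, 3, 6], [2, 4], [5]].
Step i=6: Q has 6 at row 1, column 3; remove that cell from P, ejecting 6. So w(6) = 6. P is now [[1, 3], [2, 4], [5]].
Step i=5: Q has 5 at row 2, column 2; remove 4 from row 2 of P and reverse-bump: 4 enters row 1 and ejects 3. So w(5) = 3. P is now [[1, 4], [2], [5]].
Step i=4: Q has 4 at row 3, column 1; remove 5 from row 3 of P and reverse-bump: 5 enters row 2 and ejects 2; 2 enters row 1 and ejects 1. So w(4) = 1. P is now [[2, 4], [5]].
Step i=3: Q has 3 at row 1, column 2; remove that cell from P, ejecting 4. So w(3) = 4. P is now [[2], [5]].
Step i=2: Q has 2 at row 2, column 1; remove 5 from row 2 of P and reverse-bump: 5 enters row 1 and ejects 2. So w(2) = 2. P is now [[5]].
Step i=1: Q has 1 at row 1, column 1; remove that cell from P, ejecting 5. So w(1) = 5. P is now [].

So w = 5 2 4 1 3 6 7.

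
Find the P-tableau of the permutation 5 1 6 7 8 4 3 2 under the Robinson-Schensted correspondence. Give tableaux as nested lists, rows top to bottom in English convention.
Insert 5: appended to row 1. P = [[5]].
Insert 1: 1 bumps 5 from row 1; 5 starts row 2. P = [[1], [5]].
Insert 6: appended to row 1. P = [[1, 6], [5]].
Insert 7: appended to row 1. P = [[1, 6, 7], [5]].
Insert 8: appended to row 1. P = [[1, 6, 7, 8], [5]].
Insert 4: 4 bumps 6 from row 1; 6 appends to row 2. P = [[1, 4, 7, 8], [5, 6]].
Insert 3: 3 bumps 4 from row 1; 4 bumps 5 from row 2; 5 starts row 3. P = [[1, 3, 7, 8], [4, 6], [5]].
Insert 2: 2 bumps 3 from row 1; 3 bumps 4 from row 2; 4 bumps 5 from row 3; 5 starts row 4. P = [[1, 2, 7, 8], [3, 6], [4], [5]].

So P = [[1, 2, 7, 8], [3, 6], [4], [5]].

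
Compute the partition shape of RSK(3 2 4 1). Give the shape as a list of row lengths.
Row-insert each entry into an empty tableau.

After inserting 3: P = [[3]].
After inserting 2: P = [[2], [3]].
After inserting 4: P = [[2, 4], [3]].
After inserting 1: P = [[1, 4], [2], [3]].

The final insertion tableau P = [[1, 4], [2], [3]] has shape [2, 1, 1].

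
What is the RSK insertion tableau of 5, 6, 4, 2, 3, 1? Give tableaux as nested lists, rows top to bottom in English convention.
Insert 5: appended to row 1. P = [[5]].
Insert 6: appended to row 1. P = [[5, 6]].
Insert 4: 4 bumps 5 from row 1; 5 starts row 2. P = [[4, 6], [5]].
Insert 2: 2 bumps 4 from row 1; 4 bumps 5 from row 2; 5 starts row 3. P = [[2, 6], [4], [5]].
Insert 3: 3 bumps 6 from row 1; 6 appends to row 2. P = [[2, 3], [4, 6], [5]].
Insert 1: 1 bumps 2 from row 1; 2 bumps 4 from row 2; 4 bumps 5 from row 3; 5 starts row 4. P = [[1, 3], [2, 6], [4], [5]].

So P = [[1, 3], [2, 6], [4], [5]].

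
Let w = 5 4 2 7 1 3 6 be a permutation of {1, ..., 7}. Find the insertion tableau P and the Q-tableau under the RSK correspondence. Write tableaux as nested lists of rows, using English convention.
Insert each entry of the permutation into P by Schensted row insertion, recording in Q the position of each new cell.

After inserting 5: P = [[5]].
After inserting 4: P = [[4], [5]].
After inserting 2: P = [[2], [4], [5]].
After inserting 7: P = [[2, 7], [4], [5]].
After inserting 1: P = [[1, 7], [2], [4], [5]].
After inserting 3: P = [[1, 3], [2, 7], [4], [5]].
After inserting 6: P = [[1, 3, 6], [2, 7], [4], [5]].

So P = [[1, 3, 6], [2, 7], [4], [5]], Q = [[1, 4, 7], [2, 6], [3], [5]].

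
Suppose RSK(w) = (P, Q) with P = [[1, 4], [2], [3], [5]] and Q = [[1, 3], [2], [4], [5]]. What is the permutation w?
5 3 4 2 1

Reverse RSK: for i = n, n-1, ..., 1, locate i in Q, remove the corresponding corner cell from P, and reverse-bump its entry up through P; the value ejected from row 1 is w(i).

So w = 5 3 4 2 1.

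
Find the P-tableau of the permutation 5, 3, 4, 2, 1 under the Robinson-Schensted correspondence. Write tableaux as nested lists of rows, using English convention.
P = [[1, 4], [2], [3], [5]]

Insert 5: appended to row 1. P = [[5]].
Insert 3: 3 bumps 5 from row 1; 5 starts row 2. P = [[3], [5]].
Insert 4: appended to row 1. P = [[3, 4], [5]].
Insert 2: 2 bumps 3 from row 1; 3 bumps 5 from row 2; 5 starts row 3. P = [[2, 4], [3], [5]].
Insert 1: 1 bumps 2 from row 1; 2 bumps 3 from row 2; 3 bumps 5 from row 3; 5 starts row 4. P = [[1, 4], [2], [3], [5]].

So P = [[1, 4], [2], [3], [5]].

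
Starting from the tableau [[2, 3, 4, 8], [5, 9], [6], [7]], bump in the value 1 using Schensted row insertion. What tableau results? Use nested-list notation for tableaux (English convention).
In row 1, 1 replaces 2 (the leftmost entry greater than 1); 2 is bumped to row 2. In row 2, 2 replaces 5 (the leftmost entry greater than 2); 5 is bumped to row 3. In row 3, 5 replaces 6 (the leftmost entry greater than 5); 6 is bumped to row 4. In row 4, 6 replaces 7 (the leftmost entry greater than 6); 7 is bumped to row 5. 7 starts a new row 5. The new tableau is [[1, 3, 4, 8], [2, 9], [5], [6], [7]].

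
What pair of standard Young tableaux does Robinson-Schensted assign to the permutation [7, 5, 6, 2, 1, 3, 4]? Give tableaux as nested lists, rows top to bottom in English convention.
P = [[1, 3, 4], [2, 6], [5], [7]], Q = [[1, 3, 7], [2, 6], [4], [5]]

Insert each entry of the permutation into P by Schensted row insertion, recording in Q the position of each new cell.

Insert 7: appended to row 1. P = [[7]].
Insert 5: 5 bumps 7 from row 1; 7 starts row 2. P = [[5], [7]].
Insert 6: appended to row 1. P = [[5, 6], [7]].
Insert 2: 2 bumps 5 from row 1; 5 bumps 7 from row 2; 7 starts row 3. P = [[2, 6], [5], [7]].
Insert 1: 1 bumps 2 from row 1; 2 bumps 5 from row 2; 5 bumps 7 from row 3; 7 starts row 4. P = [[1, 6], [2], [5], [7]].
Insert 3: 3 bumps 6 from row 1; 6 appends to row 2. P = [[1, 3], [2, 6], [5], [7]].
Insert 4: appended to row 1. P = [[1, 3, 4], [2, 6], [5], [7]].

So P = [[1, 3, 4], [2, 6], [5], [7]], Q = [[1, 3, 7], [2, 6], [4], [5]].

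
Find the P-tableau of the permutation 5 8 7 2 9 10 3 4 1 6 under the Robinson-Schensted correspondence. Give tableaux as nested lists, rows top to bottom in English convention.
Insert 5: appended to row 1. P = [[5]].
Insert 8: appended to row 1. P = [[5, 8]].
Insert 7: 7 bumps 8 from row 1; 8 starts row 2. P = [[5, 7], [8]].
Insert 2: 2 bumps 5 from row 1; 5 bumps 8 from row 2; 8 starts row 3. P = [[2, 7], [5], [8]].
Insert 9: appended to row 1. P = [[2, 7, 9], [5], [8]].
Insert 10: appended to row 1. P = [[2, 7, 9, 10], [5], [8]].
Insert 3: 3 bumps 7 from row 1; 7 appends to row 2. P = [[2, 3, 9, 10], [5, 7], [8]].
Insert 4: 4 bumps 9 from row 1; 9 appends to row 2. P = [[2, 3, 4, 10], [5, 7, 9], [8]].
Insert 1: 1 bumps 2 from row 1; 2 bumps 5 from row 2; 5 bumps 8 from row 3; 8 starts row 4. P = [[1, 3, 4, 10], [2, 7, 9], [5], [8]].
Insert 6: 6 bumps 10 from row 1; 10 appends to row 2. P = [[1, 3, 4, 6], [2, 7, 9, 10], [5], [8]].

So P = [[1, 3, 4, 6], [2, 7, 9, 10], [5], [8]].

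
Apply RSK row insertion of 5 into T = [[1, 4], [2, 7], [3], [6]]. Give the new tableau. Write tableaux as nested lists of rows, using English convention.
5 is larger than every entry of row 1, so it is appended to row 1. The new tableau is [[1, 4, 5], [2, 7], [3], [6]].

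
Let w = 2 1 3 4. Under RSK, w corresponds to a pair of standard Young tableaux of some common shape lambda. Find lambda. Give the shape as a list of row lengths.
[3, 1]

RSK row insertion gives P = [[1, 3, 4], [2]], which has shape [3, 1].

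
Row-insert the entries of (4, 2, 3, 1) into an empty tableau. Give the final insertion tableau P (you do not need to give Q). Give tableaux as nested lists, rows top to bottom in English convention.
P = [[1, 3], [2], [4]]

Insert 4: appended to row 1. P = [[4]].
Insert 2: 2 bumps 4 from row 1; 4 starts row 2. P = [[2], [4]].
Insert 3: appended to row 1. P = [[2, 3], [4]].
Insert 1: 1 bumps 2 from row 1; 2 bumps 4 from row 2; 4 starts row 3. P = [[1, 3], [2], [4]].

So P = [[1, 3], [2], [4]].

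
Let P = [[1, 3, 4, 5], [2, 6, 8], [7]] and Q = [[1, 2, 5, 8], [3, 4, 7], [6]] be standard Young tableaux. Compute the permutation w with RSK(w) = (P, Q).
2 7 1 6 8 3 4 5

Reverse RSK: for i = n, n-1, ..., 1, locate i in Q, remove the corresponding corner cell from P, and reverse-bump its entry up through P; the value ejected from row 1 is w(i).

So w = 2 7 1 6 8 3 4 5.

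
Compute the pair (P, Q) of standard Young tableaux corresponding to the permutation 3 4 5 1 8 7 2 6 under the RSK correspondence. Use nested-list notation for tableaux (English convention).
P = [[1, 2, 5, 6], [3, 4, 7], [8]], Q = [[1, 2, 3, 5], [4, 6, 8], [7]]

Insert each entry of the permutation into P by Schensted row insertion, recording in Q the position of each new cell.

Insert 3: appended to row 1. P = [[3]].
Insert 4: appended to row 1. P = [[3, 4]].
Insert 5: appended to row 1. P = [[3, 4, 5]].
Insert 1: 1 bumps 3 from row 1; 3 starts row 2. P = [[1, 4, 5], [3]].
Insert 8: appended to row 1. P = [[1, 4, 5, 8], [3]].
Insert 7: 7 bumps 8 from row 1; 8 appends to row 2. P = [[1, 4, 5, 7], [3, 8]].
Insert 2: 2 bumps 4 from row 1; 4 bumps 8 from row 2; 8 starts row 3. P = [[1, 2, 5, 7], [3, 4], [8]].
Insert 6: 6 bumps 7 from row 1; 7 appends to row 2. P = [[1, 2, 5, 6], [3, 4, 7], [8]].

So P = [[1, 2, 5, 6], [3, 4, 7], [8]], Q = [[1, 2, 3, 5], [4, 6, 8], [7]].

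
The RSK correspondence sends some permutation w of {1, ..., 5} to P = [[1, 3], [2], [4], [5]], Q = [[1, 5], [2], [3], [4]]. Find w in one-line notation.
Reverse the RSK construction: for i from n down to 1, find the cell of Q containing i, remove the entry at that cell from P, and reverse-bump it up through P; the value ejected from row 1 is w(i).

Step i=5: Q has 5 at row 1, column 2; remove that cell from P, ejecting 3. So w(5) = 3. P is now [[1], [2], [4], [5]].
Step i=4: Q has 4 at row 4, column 1; remove 5 from row 4 of P and reverse-bump: 5 enters row 3 and ejects 4; 4 enters row 2 and ejects 2; 2 enters row 1 and ejects 1. So w(4) = 1. P is now [[2], [4], [5]].
Step i=3: Q has 3 at row 3, column 1; remove 5 from row 3 of P and reverse-bump: 5 enters row 2 and ejects 4; 4 enters row 1 and ejects 2. So w(3) = 2. P is now [[4], [5]].
Step i=2: Q has 2 at row 2, column 1; remove 5 from row 2 of P and reverse-bump: 5 enters row 1 and ejects 4. So w(2) = 4. P is now [[5]].
Step i=1: Q has 1 at row 1, column 1; remove that cell from P, ejecting 5. So w(1) = 5. P is now [].

So w = 5 4 2 1 3.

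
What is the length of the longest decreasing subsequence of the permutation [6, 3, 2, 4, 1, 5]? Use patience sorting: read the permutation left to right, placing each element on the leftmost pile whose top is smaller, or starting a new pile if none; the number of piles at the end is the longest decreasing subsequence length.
4

6: new pile. tops = [6]
3: new pile. tops = [6, 3]
2: new pile. tops = [6, 3, 2]
4: onto pile 2 (replacing 3). tops = [6, 4, 2]
1: new pile. tops = [6, 4, 2, 1]
5: onto pile 2 (replacing 4). tops = [6, 5, 2, 1]

4 piles, so the longest decreasing subsequence has length 4.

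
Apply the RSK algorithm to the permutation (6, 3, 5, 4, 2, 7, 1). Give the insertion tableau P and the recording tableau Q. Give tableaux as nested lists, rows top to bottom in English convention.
P = [[1, 4, 7], [2], [3], [5], [6]], Q = [[1, 3, 6], [2], [4], [5], [7]]

Insert each entry of the permutation into P by Schensted row insertion, recording in Q the position of each new cell.

Insert 6: appended to row 1. P = [[6]], Q = [[1]].
Insert 3: 3 bumps 6 from row 1; 6 starts row 2. P = [[3], [6]], Q = [[1], [2]].
Insert 5: appended to row 1. P = [[3, 5], [6]], Q = [[1, 3], [2]].
Insert 4: 4 bumps 5 from row 1; 5 bumps 6 from row 2; 6 starts row 3. P = [[3, 4], [5], [6]], Q = [[1, 3], [2], [4]].
Insert 2: 2 bumps 3 from row 1; 3 bumps 5 from row 2; 5 bumps 6 from row 3; 6 starts row 4. P = [[2, 4], [3], [5], [6]], Q = [[1, 3], [2], [4], [5]].
Insert 7: appended to row 1. P = [[2, 4, 7], [3], [5], [6]], Q = [[1, 3, 6], [2], [4], [5]].
Insert 1: 1 bumps 2 from row 1; 2 bumps 3 from row 2; 3 bumps 5 from row 3; 5 bumps 6 from row 4; 6 starts row 5. P = [[1, 4, 7], [2], [3], [5], [6]], Q = [[1, 3, 6], [2], [4], [5], [7]].

So P = [[1, 4, 7], [2], [3], [5], [6]], Q = [[1, 3, 6], [2], [4], [5], [7]].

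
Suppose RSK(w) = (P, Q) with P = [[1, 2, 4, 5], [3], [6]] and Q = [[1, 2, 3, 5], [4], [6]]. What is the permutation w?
1 3 6 4 5 2

Reverse the RSK construction: for i from n down to 1, find the cell of Q containing i, remove the entry at that cell from P, and reverse-bump it up through P; the value ejected from row 1 is w(i).

Step i=6: Q has 6 at row 3, column 1; remove 6 from row 3 of P and reverse-bump: 6 enters row 2 and ejects 3; 3 enters row 1 and ejects 2. So w(6) = 2. P is now [[1, 3, 4, 5], [6]].
Step i=5: Q has 5 at row 1, column 4; remove that cell from P, ejecting 5. So w(5) = 5. P is now [[1, 3, 4], [6]].
Step i=4: Q has 4 at row 2, column 1; remove 6 from row 2 of P and reverse-bump: 6 enters row 1 and ejects 4. So w(4) = 4. P is now [[1, 3, 6]].
Step i=3: Q has 3 at row 1, column 3; remove that cell from P, ejecting 6. So w(3) = 6. P is now [[1, 3]].
Step i=2: Q has 2 at row 1, column 2; remove that cell from P, ejecting 3. So w(2) = 3. P is now [[1]].
Step i=1: Q has 1 at row 1, column 1; remove that cell from P, ejecting 1. So w(1) = 1. P is now [].

So w = 1 3 6 4 5 2.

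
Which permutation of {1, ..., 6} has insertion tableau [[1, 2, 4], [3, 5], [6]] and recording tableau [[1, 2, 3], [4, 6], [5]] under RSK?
1 3 6 5 2 4

Reverse the RSK construction: for i from n down to 1, find the cell of Q containing i, remove the entry at that cell from P, and reverse-bump it up through P; the value ejected from row 1 is w(i).

Step i=6: Q has 6 at row 2, column 2; remove 5 from row 2 of P and reverse-bump: 5 enters row 1 and ejects 4. So w(6) = 4. P is now [[1, 2, 5], [3], [6]].
Step i=5: Q has 5 at row 3, column 1; remove 6 from row 3 of P and reverse-bump: 6 enters row 2 and ejects 3; 3 enters row 1 and ejects 2. So w(5) = 2. P is now [[1, 3, 5], [6]].
Step i=4: Q has 4 at row 2, column 1; remove 6 from row 2 of P and reverse-bump: 6 enters row 1 and ejects 5. So w(4) = 5. P is now [[1, 3, 6]].
Step i=3: Q has 3 at row 1, column 3; remove that cell from P, ejecting 6. So w(3) = 6. P is now [[1, 3]].
Step i=2: Q has 2 at row 1, column 2; remove that cell from P, ejecting 3. So w(2) = 3. P is now [[1]].
Step i=1: Q has 1 at row 1, column 1; remove that cell from P, ejecting 1. So w(1) = 1. P is now [].

So w = 1 3 6 5 2 4.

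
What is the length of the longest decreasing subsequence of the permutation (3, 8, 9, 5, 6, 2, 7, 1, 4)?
4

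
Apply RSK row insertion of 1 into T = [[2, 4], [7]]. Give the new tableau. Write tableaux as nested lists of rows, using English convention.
In row 1, 1 replaces 2 (the leftmost entry greater than 1); 2 is bumped to row 2. In row 2, 2 replaces 7 (the leftmost entry greater than 2); 7 is bumped to row 3. 7 starts a new row 3. The new tableau is [[1, 4], [2], [7]].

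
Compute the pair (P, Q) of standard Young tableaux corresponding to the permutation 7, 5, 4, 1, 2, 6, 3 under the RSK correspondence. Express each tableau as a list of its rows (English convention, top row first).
Insert each entry of the permutation into P by Schensted row insertion, recording in Q the position of each new cell.

Insert 7: appended to row 1. P = [[7]].
Insert 5: 5 bumps 7 from row 1; 7 starts row 2. P = [[5], [7]].
Insert 4: 4 bumps 5 from row 1; 5 bumps 7 from row 2; 7 starts row 3. P = [[4], [5], [7]].
Insert 1: 1 bumps 4 from row 1; 4 bumps 5 from row 2; 5 bumps 7 from row 3; 7 starts row 4. P = [[1], [4], [5], [7]].
Insert 2: appended to row 1. P = [[1, 2], [4], [5], [7]].
Insert 6: appended to row 1. P = [[1, 2, 6], [4], [5], [7]].
Insert 3: 3 bumps 6 from row 1; 6 appends to row 2. P = [[1, 2, 3], [4, 6], [5], [7]].

So P = [[1, 2, 3], [4, 6], [5], [7]], Q = [[1, 5, 6], [2, 7], [3], [4]].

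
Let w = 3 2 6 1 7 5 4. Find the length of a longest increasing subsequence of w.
3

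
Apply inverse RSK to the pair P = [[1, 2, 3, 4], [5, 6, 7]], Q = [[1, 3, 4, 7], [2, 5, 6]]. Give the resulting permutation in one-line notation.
Reverse the RSK construction: for i from n down to 1, find the cell of Q containing i, remove the entry at that cell from P, and reverse-bump it up through P; the value ejected from row 1 is w(i).

Step i=7: Q has 7 at row 1, column 4; remove that cell from P, ejecting 4. So w(7) = 4. P is now [[1, 2, 3], [5, 6, 7]].
Step i=6: Q has 6 at row 2, column 3; remove 7 from row 2 of P and reverse-bump: 7 enters row 1 and ejects 3. So w(6) = 3. P is now [[1, 2, 7], [5, 6]].
Step i=5: Q has 5 at row 2, column 2; remove 6 from row 2 of P and reverse-bump: 6 enters row 1 and ejects 2. So w(5) = 2. P is now [[1, 6, 7], [5]].
Step i=4: Q has 4 at row 1, column 3; remove that cell from P, ejecting 7. So w(4) = 7. P is now [[1, 6], [5]].
Step i=3: Q has 3 at row 1, column 2; remove that cell from P, ejecting 6. So w(3) = 6. P is now [[1], [5]].
Step i=2: Q has 2 at row 2, column 1; remove 5 from row 2 of P and reverse-bump: 5 enters row 1 and ejects 1. So w(2) = 1. P is now [[5]].
Step i=1: Q has 1 at row 1, column 1; remove that cell from P, ejecting 5. So w(1) = 5. P is now [].

So w = 5 1 6 7 2 3 4.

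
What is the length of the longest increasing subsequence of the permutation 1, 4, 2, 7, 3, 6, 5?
4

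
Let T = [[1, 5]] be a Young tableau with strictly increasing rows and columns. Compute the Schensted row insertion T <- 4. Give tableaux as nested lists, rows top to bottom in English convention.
[[1, 4], [5]]

In row 1, 4 replaces 5 (the leftmost entry greater than 4); 5 is bumped to row 2. 5 starts a new row 2. The new tableau is [[1, 4], [5]].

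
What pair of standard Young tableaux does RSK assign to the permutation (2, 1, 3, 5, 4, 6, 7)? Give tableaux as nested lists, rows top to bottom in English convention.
P = [[1, 3, 4, 6, 7], [2, 5]], Q = [[1, 3, 4, 6, 7], [2, 5]]

Insert each entry of the permutation into P by Schensted row insertion, recording in Q the position of each new cell.

After inserting 2: P = [[2]].
After inserting 1: P = [[1], [2]].
After inserting 3: P = [[1, 3], [2]].
After inserting 5: P = [[1, 3, 5], [2]].
After inserting 4: P = [[1, 3, 4], [2, 5]].
After inserting 6: P = [[1, 3, 4, 6], [2, 5]].
After inserting 7: P = [[1, 3, 4, 6, 7], [2, 5]].

So P = [[1, 3, 4, 6, 7], [2, 5]], Q = [[1, 3, 4, 6, 7], [2, 5]].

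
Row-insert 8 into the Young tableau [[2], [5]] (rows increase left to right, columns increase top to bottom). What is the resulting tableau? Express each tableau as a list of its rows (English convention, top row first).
8 is larger than every entry of row 1, so it is appended to row 1. The new tableau is [[2, 8], [5]].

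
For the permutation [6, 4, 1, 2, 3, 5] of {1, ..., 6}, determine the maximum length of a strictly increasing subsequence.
4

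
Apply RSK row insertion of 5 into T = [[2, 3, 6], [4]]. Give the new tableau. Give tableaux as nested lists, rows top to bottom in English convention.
[[2, 3, 5], [4, 6]]

In row 1, 5 replaces 6 (the leftmost entry greater than 5); 6 is bumped to row 2. 6 is appended to row 2. The new tableau is [[2, 3, 5], [4, 6]].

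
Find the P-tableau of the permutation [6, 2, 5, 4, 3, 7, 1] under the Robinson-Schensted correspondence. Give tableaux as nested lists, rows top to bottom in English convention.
P = [[1, 3, 7], [2], [4], [5], [6]]

After inserting 6: P = [[6]].
After inserting 2: P = [[2], [6]].
After inserting 5: P = [[2, 5], [6]].
After inserting 4: P = [[2, 4], [5], [6]].
After inserting 3: P = [[2, 3], [4], [5], [6]].
After inserting 7: P = [[2, 3, 7], [4], [5], [6]].
After inserting 1: P = [[1, 3, 7], [2], [4], [5], [6]].

So P = [[1, 3, 7], [2], [4], [5], [6]].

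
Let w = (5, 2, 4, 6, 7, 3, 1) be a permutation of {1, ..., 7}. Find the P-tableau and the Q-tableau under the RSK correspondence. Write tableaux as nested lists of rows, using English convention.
P = [[1, 3, 6, 7], [2], [4], [5]], Q = [[1, 3, 4, 5], [2], [6], [7]]

Insert each entry of the permutation into P by Schensted row insertion, recording in Q the position of each new cell.

After inserting 5: P = [[5]].
After inserting 2: P = [[2], [5]].
After inserting 4: P = [[2, 4], [5]].
After inserting 6: P = [[2, 4, 6], [5]].
After inserting 7: P = [[2, 4, 6, 7], [5]].
After inserting 3: P = [[2, 3, 6, 7], [4], [5]].
After inserting 1: P = [[1, 3, 6, 7], [2], [4], [5]].

So P = [[1, 3, 6, 7], [2], [4], [5]], Q = [[1, 3, 4, 5], [2], [6], [7]].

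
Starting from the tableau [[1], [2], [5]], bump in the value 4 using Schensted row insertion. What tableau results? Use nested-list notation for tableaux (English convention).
[[1, 4], [2], [5]]

4 is larger than every entry of row 1, so it is appended to row 1. The new tableau is [[1, 4], [2], [5]].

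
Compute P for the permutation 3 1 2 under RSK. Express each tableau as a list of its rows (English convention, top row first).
Insert 3: appended to row 1. P = [[3]].
Insert 1: 1 bumps 3 from row 1; 3 starts row 2. P = [[1], [3]].
Insert 2: appended to row 1. P = [[1, 2], [3]].

So P = [[1, 2], [3]].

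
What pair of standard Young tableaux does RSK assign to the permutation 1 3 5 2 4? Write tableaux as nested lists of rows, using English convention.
Insert each entry of the permutation into P by Schensted row insertion, recording in Q the position of each new cell.

Insert 1: appended to row 1. P = [[1]], Q = [[1]].
Insert 3: appended to row 1. P = [[1, 3]], Q = [[1, 2]].
Insert 5: appended to row 1. P = [[1, 3, 5]], Q = [[1, 2, 3]].
Insert 2: 2 bumps 3 from row 1; 3 starts row 2. P = [[1, 2, 5], [3]], Q = [[1, 2, 3], [4]].
Insert 4: 4 bumps 5 from row 1; 5 appends to row 2. P = [[1, 2, 4], [3, 5]], Q = [[1, 2, 3], [4, 5]].

So P = [[1, 2, 4], [3, 5]], Q = [[1, 2, 3], [4, 5]].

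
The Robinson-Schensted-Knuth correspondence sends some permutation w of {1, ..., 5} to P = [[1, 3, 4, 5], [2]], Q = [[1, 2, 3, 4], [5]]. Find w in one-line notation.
Reverse the RSK construction: for i from n down to 1, find the cell of Q containing i, remove the entry at that cell from P, and reverse-bump it up through P; the value ejected from row 1 is w(i).

Step i=5: Q has 5 at row 2, column 1; remove 2 from row 2 of P and reverse-bump: 2 enters row 1 and ejects 1. So w(5) = 1. P is now [[2, 3, 4, 5]].
Step i=4: Q has 4 at row 1, column 4; remove that cell from P, ejecting 5. So w(4) = 5. P is now [[2, 3, 4]].
Step i=3: Q has 3 at row 1, column 3; remove that cell from P, ejecting 4. So w(3) = 4. P is now [[2, 3]].
Step i=2: Q has 2 at row 1, column 2; remove that cell from P, ejecting 3. So w(2) = 3. P is now [[2]].
Step i=1: Q has 1 at row 1, column 1; remove that cell from P, ejecting 2. So w(1) = 2. P is now [].

So w = 2 3 4 5 1.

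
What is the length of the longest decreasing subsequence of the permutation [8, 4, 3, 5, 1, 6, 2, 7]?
4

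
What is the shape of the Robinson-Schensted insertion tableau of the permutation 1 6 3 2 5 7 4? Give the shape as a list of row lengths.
[4, 2, 1]

Row-insert each entry into an empty tableau.

After inserting 1: P = [[1]].
After inserting 6: P = [[1, 6]].
After inserting 3: P = [[1, 3], [6]].
After inserting 2: P = [[1, 2], [3], [6]].
After inserting 5: P = [[1, 2, 5], [3], [6]].
After inserting 7: P = [[1, 2, 5, 7], [3], [6]].
After inserting 4: P = [[1, 2, 4, 7], [3, 5], [6]].

The final insertion tableau P = [[1, 2, 4, 7], [3, 5], [6]] has shape [4, 2, 1].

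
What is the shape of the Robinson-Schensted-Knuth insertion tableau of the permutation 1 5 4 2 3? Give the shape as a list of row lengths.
[3, 1, 1]

Row-insert each entry into an empty tableau.

After inserting 1: P = [[1]].
After inserting 5: P = [[1, 5]].
After inserting 4: P = [[1, 4], [5]].
After inserting 2: P = [[1, 2], [4], [5]].
After inserting 3: P = [[1, 2, 3], [4], [5]].

The final insertion tableau P = [[1, 2, 3], [4], [5]] has shape [3, 1, 1].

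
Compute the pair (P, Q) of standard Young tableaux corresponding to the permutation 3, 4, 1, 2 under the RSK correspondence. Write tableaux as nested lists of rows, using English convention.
P = [[1, 2], [3, 4]], Q = [[1, 2], [3, 4]]

Insert each entry of the permutation into P by Schensted row insertion, recording in Q the position of each new cell.

Insert 3: appended to row 1. P = [[3]].
Insert 4: appended to row 1. P = [[3, 4]].
Insert 1: 1 bumps 3 from row 1; 3 starts row 2. P = [[1, 4], [3]].
Insert 2: 2 bumps 4 from row 1; 4 appends to row 2. P = [[1, 2], [3, 4]].

So P = [[1, 2], [3, 4]], Q = [[1, 2], [3, 4]].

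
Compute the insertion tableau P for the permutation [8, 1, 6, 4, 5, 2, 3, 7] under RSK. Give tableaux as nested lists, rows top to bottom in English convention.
P = [[1, 2, 3, 7], [4, 5], [6], [8]]

Insert 8: appended to row 1. P = [[8]].
Insert 1: 1 bumps 8 from row 1; 8 starts row 2. P = [[1], [8]].
Insert 6: appended to row 1. P = [[1, 6], [8]].
Insert 4: 4 bumps 6 from row 1; 6 bumps 8 from row 2; 8 starts row 3. P = [[1, 4], [6], [8]].
Insert 5: appended to row 1. P = [[1, 4, 5], [6], [8]].
Insert 2: 2 bumps 4 from row 1; 4 bumps 6 from row 2; 6 bumps 8 from row 3; 8 starts row 4. P = [[1, 2, 5], [4], [6], [8]].
Insert 3: 3 bumps 5 from row 1; 5 appends to row 2. P = [[1, 2, 3], [4, 5], [6], [8]].
Insert 7: appended to row 1. P = [[1, 2, 3, 7], [4, 5], [6], [8]].

So P = [[1, 2, 3, 7], [4, 5], [6], [8]].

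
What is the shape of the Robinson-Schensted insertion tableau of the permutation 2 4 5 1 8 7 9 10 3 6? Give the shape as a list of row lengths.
Row-insert each entry into an empty tableau.

After inserting 2: P = [[2]].
After inserting 4: P = [[2, 4]].
After inserting 5: P = [[2, 4, 5]].
After inserting 1: P = [[1, 4, 5], [2]].
After inserting 8: P = [[1, 4, 5, 8], [2]].
After inserting 7: P = [[1, 4, 5, 7], [2, 8]].
After inserting 9: P = [[1, 4, 5, 7, 9], [2, 8]].
After inserting 10: P = [[1, 4, 5, 7, 9, 10], [2, 8]].
After inserting 3: P = [[1, 3, 5, 7, 9, 10], [2, 4], [8]].
After inserting 6: P = [[1, 3, 5, 6, 9, 10], [2, 4, 7], [8]].

The final insertion tableau P = [[1, 3, 5, 6, 9, 10], [2, 4, 7], [8]] has shape [6, 3, 1].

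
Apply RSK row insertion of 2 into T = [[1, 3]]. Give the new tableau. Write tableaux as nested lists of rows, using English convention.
[[1, 2], [3]]

In row 1, 2 replaces 3 (the leftmost entry greater than 2); 3 is bumped to row 2. 3 starts a new row 2. The new tableau is [[1, 2], [3]].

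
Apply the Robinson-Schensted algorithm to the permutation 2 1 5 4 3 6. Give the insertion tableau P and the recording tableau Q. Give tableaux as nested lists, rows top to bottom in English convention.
P = [[1, 3, 6], [2, 4], [5]], Q = [[1, 3, 6], [2, 4], [5]]

Insert each entry of the permutation into P by Schensted row insertion, recording in Q the position of each new cell.

Insert 2: appended to row 1. P = [[2]], Q = [[1]].
Insert 1: 1 bumps 2 from row 1; 2 starts row 2. P = [[1], [2]], Q = [[1], [2]].
Insert 5: appended to row 1. P = [[1, 5], [2]], Q = [[1, 3], [2]].
Insert 4: 4 bumps 5 from row 1; 5 appends to row 2. P = [[1, 4], [2, 5]], Q = [[1, 3], [2, 4]].
Insert 3: 3 bumps 4 from row 1; 4 bumps 5 from row 2; 5 starts row 3. P = [[1, 3], [2, 4], [5]], Q = [[1, 3], [2, 4], [5]].
Insert 6: appended to row 1. P = [[1, 3, 6], [2, 4], [5]], Q = [[1, 3, 6], [2, 4], [5]].

So P = [[1, 3, 6], [2, 4], [5]], Q = [[1, 3, 6], [2, 4], [5]].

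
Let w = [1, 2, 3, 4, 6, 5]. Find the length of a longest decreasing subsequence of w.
2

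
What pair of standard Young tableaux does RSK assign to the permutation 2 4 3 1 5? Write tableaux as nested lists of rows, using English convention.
P = [[1, 3, 5], [2], [4]], Q = [[1, 2, 5], [3], [4]]

Insert each entry of the permutation into P by Schensted row insertion, recording in Q the position of each new cell.

Insert 2: appended to row 1. P = [[2]], Q = [[1]].
Insert 4: appended to row 1. P = [[2, 4]], Q = [[1, 2]].
Insert 3: 3 bumps 4 from row 1; 4 starts row 2. P = [[2, 3], [4]], Q = [[1, 2], [3]].
Insert 1: 1 bumps 2 from row 1; 2 bumps 4 from row 2; 4 starts row 3. P = [[1, 3], [2], [4]], Q = [[1, 2], [3], [4]].
Insert 5: appended to row 1. P = [[1, 3, 5], [2], [4]], Q = [[1, 2, 5], [3], [4]].

So P = [[1, 3, 5], [2], [4]], Q = [[1, 2, 5], [3], [4]].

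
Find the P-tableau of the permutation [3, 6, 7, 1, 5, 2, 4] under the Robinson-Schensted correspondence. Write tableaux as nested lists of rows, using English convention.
After inserting 3: P = [[3]].
After inserting 6: P = [[3, 6]].
After inserting 7: P = [[3, 6, 7]].
After inserting 1: P = [[1, 6, 7], [3]].
After inserting 5: P = [[1, 5, 7], [3, 6]].
After inserting 2: P = [[1, 2, 7], [3, 5], [6]].
After inserting 4: P = [[1, 2, 4], [3, 5, 7], [6]].

So P = [[1, 2, 4], [3, 5, 7], [6]].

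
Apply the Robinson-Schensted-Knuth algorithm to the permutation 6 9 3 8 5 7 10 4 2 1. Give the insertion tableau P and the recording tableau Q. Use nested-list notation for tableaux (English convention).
Insert each entry of the permutation into P by Schensted row insertion, recording in Q the position of each new cell.

Insert 6: appended to row 1. P = [[6]].
Insert 9: appended to row 1. P = [[6, 9]].
Insert 3: 3 bumps 6 from row 1; 6 starts row 2. P = [[3, 9], [6]].
Insert 8: 8 bumps 9 from row 1; 9 appends to row 2. P = [[3, 8], [6, 9]].
Insert 5: 5 bumps 8 from row 1; 8 bumps 9 from row 2; 9 starts row 3. P = [[3, 5], [6, 8], [9]].
Insert 7: appended to row 1. P = [[3, 5, 7], [6, 8], [9]].
Insert 10: appended to row 1. P = [[3, 5, 7, 10], [6, 8], [9]].
Insert 4: 4 bumps 5 from row 1; 5 bumps 6 from row 2; 6 bumps 9 from row 3; 9 starts row 4. P = [[3, 4, 7, 10], [5, 8], [6], [9]].
Insert 2: 2 bumps 3 from row 1; 3 bumps 5 from row 2; 5 bumps 6 from row 3; 6 bumps 9 from row 4; 9 starts row 5. P = [[2, 4, 7, 10], [3, 8], [5], [6], [9]].
Insert 1: 1 bumps 2 from row 1; 2 bumps 3 from row 2; 3 bumps 5 from row 3; 5 bumps 6 from row 4; 6 bumps 9 from row 5; 9 starts row 6. P = [[1, 4, 7, 10], [2, 8], [3], [5], [6], [9]].

So P = [[1, 4, 7, 10], [2, 8], [3], [5], [6], [9]], Q = [[1, 2, 6, 7], [3, 4], [5], [8], [9], [10]].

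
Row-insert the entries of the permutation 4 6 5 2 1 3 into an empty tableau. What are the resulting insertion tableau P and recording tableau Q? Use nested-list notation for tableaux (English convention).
P = [[1, 3], [2, 5], [4], [6]], Q = [[1, 2], [3, 6], [4], [5]]

Insert each entry of the permutation into P by Schensted row insertion, recording in Q the position of each new cell.

Insert 4: appended to row 1. P = [[4]], Q = [[1]].
Insert 6: appended to row 1. P = [[4, 6]], Q = [[1, 2]].
Insert 5: 5 bumps 6 from row 1; 6 starts row 2. P = [[4, 5], [6]], Q = [[1, 2], [3]].
Insert 2: 2 bumps 4 from row 1; 4 bumps 6 from row 2; 6 starts row 3. P = [[2, 5], [4], [6]], Q = [[1, 2], [3], [4]].
Insert 1: 1 bumps 2 from row 1; 2 bumps 4 from row 2; 4 bumps 6 from row 3; 6 starts row 4. P = [[1, 5], [2], [4], [6]], Q = [[1, 2], [3], [4], [5]].
Insert 3: 3 bumps 5 from row 1; 5 appends to row 2. P = [[1, 3], [2, 5], [4], [6]], Q = [[1, 2], [3, 6], [4], [5]].

So P = [[1, 3], [2, 5], [4], [6]], Q = [[1, 2], [3, 6], [4], [5]].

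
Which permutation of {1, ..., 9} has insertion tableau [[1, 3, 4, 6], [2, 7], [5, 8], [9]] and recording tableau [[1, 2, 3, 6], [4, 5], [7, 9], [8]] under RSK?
2 5 9 3 4 8 7 1 6

Reverse the RSK construction: for i from n down to 1, find the cell of Q containing i, remove the entry at that cell from P, and reverse-bump it up through P; the value ejected from row 1 is w(i).

Step i=9: Q has 9 at row 3, column 2; remove 8 from row 3 of P and reverse-bump: 8 enters row 2 and ejects 7; 7 enters row 1 and ejects 6. So w(9) = 6. P is now [[1, 3, 4, 7], [2, 8], [5], [9]].
Step i=8: Q has 8 at row 4, column 1; remove 9 from row 4 of P and reverse-bump: 9 enters row 3 and ejects 5; 5 enters row 2 and ejects 2; 2 enters row 1 and ejects 1. So w(8) = 1. P is now [[2, 3, 4, 7], [5, 8], [9]].
Step i=7: Q has 7 at row 3, column 1; remove 9 from row 3 of P and reverse-bump: 9 enters row 2 and ejects 8; 8 enters row 1 and ejects 7. So w(7) = 7. P is now [[2, 3, 4, 8], [5, 9]].
Step i=6: Q has 6 at row 1, column 4; remove that cell from P, ejecting 8. So w(6) = 8. P is now [[2, 3, 4], [5, 9]].
Step i=5: Q has 5 at row 2, column 2; remove 9 from row 2 of P and reverse-bump: 9 enters row 1 and ejects 4. So w(5) = 4. P is now [[2, 3, 9], [5]].
Step i=4: Q has 4 at row 2, column 1; remove 5 from row 2 of P and reverse-bump: 5 enters row 1 and ejects 3. So w(4) = 3. P is now [[2, 5, 9]].
Step i=3: Q has 3 at row 1, column 3; remove that cell from P, ejecting 9. So w(3) = 9. P is now [[2, 5]].
Step i=2: Q has 2 at row 1, column 2; remove that cell from P, ejecting 5. So w(2) = 5. P is now [[2]].
Step i=1: Q has 1 at row 1, column 1; remove that cell from P, ejecting 2. So w(1) = 2. P is now [].

So w = 2 5 9 3 4 8 7 1 6.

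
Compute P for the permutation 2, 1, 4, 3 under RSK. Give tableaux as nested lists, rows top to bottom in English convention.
After inserting 2: P = [[2]].
After inserting 1: P = [[1], [2]].
After inserting 4: P = [[1, 4], [2]].
After inserting 3: P = [[1, 3], [2, 4]].

So P = [[1, 3], [2, 4]].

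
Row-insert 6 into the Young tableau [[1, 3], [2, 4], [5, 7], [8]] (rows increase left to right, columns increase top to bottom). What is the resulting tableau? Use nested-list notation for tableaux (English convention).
[[1, 3, 6], [2, 4], [5, 7], [8]]

6 is larger than every entry of row 1, so it is appended to row 1. The new tableau is [[1, 3, 6], [2, 4], [5, 7], [8]].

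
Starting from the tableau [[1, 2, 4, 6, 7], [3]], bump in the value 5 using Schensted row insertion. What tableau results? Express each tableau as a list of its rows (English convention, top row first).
In row 1, 5 replaces 6 (the leftmost entry greater than 5); 6 is bumped to row 2. 6 is appended to row 2. The new tableau is [[1, 2, 4, 5, 7], [3, 6]].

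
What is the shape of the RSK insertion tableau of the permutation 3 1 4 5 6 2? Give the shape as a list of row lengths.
RSK row insertion gives P = [[1, 2, 5, 6], [3, 4]], which has shape [4, 2].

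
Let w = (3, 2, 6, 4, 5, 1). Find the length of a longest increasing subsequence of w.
3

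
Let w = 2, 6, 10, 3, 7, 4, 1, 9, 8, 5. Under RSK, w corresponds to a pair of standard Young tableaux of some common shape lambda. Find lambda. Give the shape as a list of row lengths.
Row-insert each entry into an empty tableau.

After inserting 2: P = [[2]].
After inserting 6: P = [[2, 6]].
After inserting 10: P = [[2, 6, 10]].
After inserting 3: P = [[2, 3, 10], [6]].
After inserting 7: P = [[2, 3, 7], [6, 10]].
After inserting 4: P = [[2, 3, 4], [6, 7], [10]].
After inserting 1: P = [[1, 3, 4], [2, 7], [6], [10]].
After inserting 9: P = [[1, 3, 4, 9], [2, 7], [6], [10]].
After inserting 8: P = [[1, 3, 4, 8], [2, 7, 9], [6], [10]].
After inserting 5: P = [[1, 3, 4, 5], [2, 7, 8], [6, 9], [10]].

The final insertion tableau P = [[1, 3, 4, 5], [2, 7, 8], [6, 9], [10]] has shape [4, 3, 2, 1].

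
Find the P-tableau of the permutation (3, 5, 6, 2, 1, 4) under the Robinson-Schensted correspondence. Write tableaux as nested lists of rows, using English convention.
Insert 3: appended to row 1. P = [[3]].
Insert 5: appended to row 1. P = [[3, 5]].
Insert 6: appended to row 1. P = [[3, 5, 6]].
Insert 2: 2 bumps 3 from row 1; 3 starts row 2. P = [[2, 5, 6], [3]].
Insert 1: 1 bumps 2 from row 1; 2 bumps 3 from row 2; 3 starts row 3. P = [[1, 5, 6], [2], [3]].
Insert 4: 4 bumps 5 from row 1; 5 appends to row 2. P = [[1, 4, 6], [2, 5], [3]].

So P = [[1, 4, 6], [2, 5], [3]].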